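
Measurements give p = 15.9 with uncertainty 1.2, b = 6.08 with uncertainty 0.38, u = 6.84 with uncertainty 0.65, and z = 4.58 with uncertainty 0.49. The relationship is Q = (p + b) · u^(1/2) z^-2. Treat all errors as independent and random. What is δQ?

Let w = p + b = 22.0. δw = √(δp² + δb²) = √(1.44 + 0.144) = 1.26, so δw/w = 0.0573.
Q is then a monomial in w, u, z:
δQ/Q = √((δw/w)² + (½·δu/u)² + (-2·δz/z)²) = √(0.00328 + 0.00226 + 0.0458) = 0.227
Q = 2.74, so δQ = 0.227 × 2.74 = 0.621.

0.621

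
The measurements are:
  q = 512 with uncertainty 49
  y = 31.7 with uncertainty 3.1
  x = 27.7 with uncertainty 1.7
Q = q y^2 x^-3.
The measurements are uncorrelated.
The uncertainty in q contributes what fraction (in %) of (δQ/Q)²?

(δQ/Q)² = (1·δq/q)² + (2·δy/y)² + (-3·δx/x)²
  q term: (1×0.0957)² = 0.00916
  y term: (2×0.0978)² = 0.0383
  x term: (-3×0.0614)² = 0.0339
Total = 0.0813. Share from q = 0.00916/0.0813 = 0.113.

11.3%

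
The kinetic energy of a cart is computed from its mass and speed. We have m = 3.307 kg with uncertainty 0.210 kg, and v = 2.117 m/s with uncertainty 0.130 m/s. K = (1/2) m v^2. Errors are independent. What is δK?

K is a product of powers, so relative uncertainties combine in quadrature:
  (1·δm/m)² = (1×0.0635)² = 0.00403;  (2·δv/v)² = (2×0.0614)² = 0.0151
δK/K = √(0.0191) = 0.138
K = 7.410 J, so δK = 0.138 × 7.410 = 1.02 J.

1.02 J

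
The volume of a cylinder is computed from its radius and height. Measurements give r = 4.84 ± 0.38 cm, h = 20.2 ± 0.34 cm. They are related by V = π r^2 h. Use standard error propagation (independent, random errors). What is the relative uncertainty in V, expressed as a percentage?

Each factor contributes (exponent × relative error)² to (δV/V)²:
  (2·δr/r)² = (2×0.0785)² = 0.0247;  (1·δh/h)² = (1×0.0168)² = 0.000283
δV/V = √(0.0249) = 0.158

15.8%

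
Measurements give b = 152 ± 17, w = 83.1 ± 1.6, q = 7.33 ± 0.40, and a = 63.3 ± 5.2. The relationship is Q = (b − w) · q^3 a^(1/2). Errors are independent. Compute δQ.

64700

Let u = b − w = 68.9. δu = √(δb² + δw²) = √(289 + 2.56) = 17.1, so δu/u = 0.248.
Q is then a monomial in u, q, a:
δQ/Q = √((δu/u)² + (3·δq/q)² + (½·δa/a)²) = √(0.0614 + 0.0268 + 0.00169) = 0.300
Q = 2.16e+05, so δQ = 0.300 × 2.16e+05 = 64700.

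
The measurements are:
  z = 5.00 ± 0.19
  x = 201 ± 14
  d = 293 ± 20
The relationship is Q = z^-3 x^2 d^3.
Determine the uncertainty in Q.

2.22e+09

Each factor contributes (exponent × relative error)² to (δQ/Q)²:
  (-3·δz/z)² = (-3×0.0380)² = 0.0130;  (2·δx/x)² = (2×0.0697)² = 0.0194;  (3·δd/d)² = (3×0.0683)² = 0.0419
δQ/Q = √(0.0743) = 0.273
Q = 8.13e+09, so δQ = 0.273 × 8.13e+09 = 2.22e+09.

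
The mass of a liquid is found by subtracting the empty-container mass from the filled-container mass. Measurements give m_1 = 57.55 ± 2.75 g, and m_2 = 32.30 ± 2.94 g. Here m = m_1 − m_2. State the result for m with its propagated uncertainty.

25.25 ± 4.03 g

Each term contributes (cᵢ δxᵢ)² to (δm)²:
  (δm_1)² = 7.56;  (δm_2)² = 8.64
δm = √(16.2) = 4.03 g
m = 25.25 g.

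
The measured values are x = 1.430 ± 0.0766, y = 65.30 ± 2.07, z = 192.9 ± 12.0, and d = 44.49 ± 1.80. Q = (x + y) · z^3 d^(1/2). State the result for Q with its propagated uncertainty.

Let u = x + y = 66.73. δu = √(δx² + δy²) = √(0.00587 + 4.28) = 2.07, so δu/u = 0.0310.
Q is then a monomial in u, z, d:
δQ/Q = √((δu/u)² + (3·δz/z)² + (½·δd/d)²) = √(0.000964 + 0.0348 + 0.000409) = 0.190
Q = 3.195e+09, so δQ = 0.190 × 3.195e+09 = 6.08e+08.

(3.195 ± 0.608) × 10^9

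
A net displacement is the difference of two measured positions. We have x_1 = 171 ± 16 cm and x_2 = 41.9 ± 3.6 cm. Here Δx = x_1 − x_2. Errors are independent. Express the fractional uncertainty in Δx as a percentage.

Each term contributes (cᵢ δxᵢ)² to (δΔx)²:
  (δx_1)² = 256;  (δx_2)² = 13.0
δΔx = √(269) = 16.4 cm
Δx = 129 cm, so δΔx/Δx = 16.4/129 = 0.127.

12.7%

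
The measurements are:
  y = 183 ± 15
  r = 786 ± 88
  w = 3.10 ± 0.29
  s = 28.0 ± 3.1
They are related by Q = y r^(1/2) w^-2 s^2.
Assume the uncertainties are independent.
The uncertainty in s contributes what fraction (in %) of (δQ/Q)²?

52.2%

(δQ/Q)² = (1·δy/y)² + (½·δr/r)² + (-2·δw/w)² + (2·δs/s)²
  y term: (1×0.0820)² = 0.00672
  r term: (0.5×0.112)² = 0.00313
  w term: (-2×0.0935)² = 0.0350
  s term: (2×0.111)² = 0.0490
Total = 0.0939. Share from s = 0.0490/0.0939 = 0.522.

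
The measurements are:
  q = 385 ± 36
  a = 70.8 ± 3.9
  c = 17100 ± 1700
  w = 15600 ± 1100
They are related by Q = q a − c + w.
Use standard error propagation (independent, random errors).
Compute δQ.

Let p = q·a = 27300. δp/p = √((1·δq/q)² + (1·δa/a)²) = √(0.00874 + 0.00303) = 0.109, so δp = 2960.
Q = p − c + w: δQ = √(δp² + δc² + δw²) = √(8.75e+06 + 2.89e+06 + 1.21e+06) = 3580

3580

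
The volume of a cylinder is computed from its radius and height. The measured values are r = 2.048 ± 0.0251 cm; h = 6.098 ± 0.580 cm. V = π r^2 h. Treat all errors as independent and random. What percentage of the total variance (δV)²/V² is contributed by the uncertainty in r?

6.23%

(δV/V)² = (2·δr/r)² + (1·δh/h)²
  r term: (2×0.0123)² = 0.000601
  h term: (1×0.0951)² = 0.00905
Total = 0.00965. Share from r = 0.000601/0.00965 = 0.0623.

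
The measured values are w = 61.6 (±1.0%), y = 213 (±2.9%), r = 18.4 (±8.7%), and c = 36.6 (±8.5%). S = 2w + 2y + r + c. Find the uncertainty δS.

12.9

Absolute uncertainties add in quadrature for a linear combination:
  (2·δw)² = 1.52;  (2·δy)² = 153;  (δr)² = 2.56;  (δc)² = 9.68
δS = √(166) = 12.9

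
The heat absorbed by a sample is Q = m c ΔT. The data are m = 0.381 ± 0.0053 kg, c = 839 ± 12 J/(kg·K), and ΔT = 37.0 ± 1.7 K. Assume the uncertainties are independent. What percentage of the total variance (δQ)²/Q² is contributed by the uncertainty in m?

7.71%

(δQ/Q)² = (1·δm/m)² + (1·δc/c)² + (1·δΔT/ΔT)²
  m term: (1×0.0139)² = 0.000194
  c term: (1×0.0143)² = 0.000205
  ΔT term: (1×0.0459)² = 0.00211
Total = 0.00251. Share from m = 0.000194/0.00251 = 0.0771.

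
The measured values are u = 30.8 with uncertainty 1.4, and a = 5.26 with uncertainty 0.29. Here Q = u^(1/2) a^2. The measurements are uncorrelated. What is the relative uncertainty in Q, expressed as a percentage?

Each factor contributes (exponent × relative error)² to (δQ/Q)²:
  (½·δu/u)² = (0.5×0.0455)² = 0.000517;  (2·δa/a)² = (2×0.0551)² = 0.0122
δQ/Q = √(0.0127) = 0.113

11.3%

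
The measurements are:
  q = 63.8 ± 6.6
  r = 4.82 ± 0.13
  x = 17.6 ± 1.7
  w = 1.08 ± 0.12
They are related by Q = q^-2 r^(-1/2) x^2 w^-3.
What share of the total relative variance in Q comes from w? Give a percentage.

58.0%

(δQ/Q)² = (-2·δq/q)² + (−½·δr/r)² + (2·δx/x)² + (-3·δw/w)²
  q term: (-2×0.103)² = 0.0428
  r term: (-0.5×0.0270)² = 0.000182
  x term: (2×0.0966)² = 0.0373
  w term: (-3×0.111)² = 0.111
Total = 0.191. Share from w = 0.111/0.191 = 0.580.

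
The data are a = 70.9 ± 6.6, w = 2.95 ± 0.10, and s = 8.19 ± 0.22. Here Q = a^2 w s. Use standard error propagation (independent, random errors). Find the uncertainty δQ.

23200

For a monomial Q ∝ a^2, w, s, fractional errors add in quadrature:
  (2·δa/a)² = (2×0.0931)² = 0.0347;  (1·δw/w)² = (1×0.0339)² = 0.00115;  (1·δs/s)² = (1×0.0269)² = 0.000722
δQ/Q = √(0.0365) = 0.191
Q = 1.21e+05, so δQ = 0.191 × 1.21e+05 = 23200.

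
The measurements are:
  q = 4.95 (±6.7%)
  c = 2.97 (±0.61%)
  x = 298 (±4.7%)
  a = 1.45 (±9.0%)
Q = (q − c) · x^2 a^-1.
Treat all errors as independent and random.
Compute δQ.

Let u = q − c = 1.98. δu = √(δq² + δc²) = √(0.110 + 0.000328) = 0.332, so δu/u = 0.168.
Q is then a monomial in u, x, a:
δQ/Q = √((δu/u)² + (2·δx/x)² + (-1·δa/a)²) = √(0.0281 + 0.00884 + 0.00810) = 0.212
Q = 1.21e+05, so δQ = 0.212 × 1.21e+05 = 25700.

25700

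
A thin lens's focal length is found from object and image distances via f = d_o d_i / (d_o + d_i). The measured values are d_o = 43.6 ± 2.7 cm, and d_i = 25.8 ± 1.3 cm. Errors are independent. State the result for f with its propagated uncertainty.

16.2 ± 0.634 cm

∂f/∂d_o = (d_i/(d_o+d_i))² = 0.138;  ∂f/∂d_i = (d_o/(d_o+d_i))² = 0.395
δf = √((∂f/∂d_o · δd_o)² + (∂f/∂d_i · δd_i)²) = √(0.139 + 0.263) = 0.634 cm
f = 16.2 cm.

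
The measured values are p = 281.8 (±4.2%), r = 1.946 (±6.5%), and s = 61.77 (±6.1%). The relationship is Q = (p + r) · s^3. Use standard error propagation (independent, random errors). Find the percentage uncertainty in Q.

Let u = p + r = 283.7. δu = √(δp² + δr²) = √(140 + 0.0160) = 11.8, so δu/u = 0.0417.
Q is then a monomial in u, s:
δQ/Q = √((δu/u)² + (3·δs/s)²) = √(0.00174 + 0.0335) = 0.188

18.8%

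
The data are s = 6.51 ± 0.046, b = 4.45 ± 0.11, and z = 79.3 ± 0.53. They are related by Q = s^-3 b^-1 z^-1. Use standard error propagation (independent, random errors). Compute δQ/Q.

0.0332

For a monomial Q ∝ s^-3, b^-1, z^-1, fractional errors add in quadrature:
  (-3·δs/s)² = (-3×0.00707)² = 0.000449;  (-1·δb/b)² = (-1×0.0247)² = 0.000611;  (-1·δz/z)² = (-1×0.00668)² = 4.47e-05
δQ/Q = √(0.00111) = 0.0332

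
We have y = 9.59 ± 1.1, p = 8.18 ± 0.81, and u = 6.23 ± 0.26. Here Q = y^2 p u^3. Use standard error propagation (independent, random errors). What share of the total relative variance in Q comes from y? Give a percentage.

(δQ/Q)² = (2·δy/y)² + (1·δp/p)² + (3·δu/u)²
  y term: (2×0.115)² = 0.0526
  p term: (1×0.0990)² = 0.00981
  u term: (3×0.0417)² = 0.0157
Total = 0.0781. Share from y = 0.0526/0.0781 = 0.674.

67.4%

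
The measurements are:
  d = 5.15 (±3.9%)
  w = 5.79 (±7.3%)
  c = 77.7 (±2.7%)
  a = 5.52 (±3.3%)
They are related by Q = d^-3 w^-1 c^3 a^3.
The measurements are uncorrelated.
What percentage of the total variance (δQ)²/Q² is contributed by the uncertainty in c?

18.5%

(δQ/Q)² = (-3·δd/d)² + (-1·δw/w)² + (3·δc/c)² + (3·δa/a)²
  d term: (-3×0.0390)² = 0.0137
  w term: (-1×0.0730)² = 0.00533
  c term: (3×0.0270)² = 0.00656
  a term: (3×0.0330)² = 0.00980
Total = 0.0354. Share from c = 0.00656/0.0354 = 0.185.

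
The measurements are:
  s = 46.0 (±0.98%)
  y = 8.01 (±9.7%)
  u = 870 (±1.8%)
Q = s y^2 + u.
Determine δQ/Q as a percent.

15.0%

Let p = s·y^2 = 2950. δp/p = √((1·δs/s)² + (2·δy/y)²) = √(9.6e-05 + 0.0376) = 0.194, so δp = 573.
Q = p + u: δQ = √(δp² + δu²) = √(3.29e+05 + 245) = 574
Q = 3820, so δQ/Q = 574/3820 = 0.150.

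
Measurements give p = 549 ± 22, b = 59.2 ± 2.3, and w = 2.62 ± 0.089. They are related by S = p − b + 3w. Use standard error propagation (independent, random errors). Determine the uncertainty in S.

22.1

Absolute uncertainties add in quadrature for a linear combination:
  (δp)² = 484;  (δb)² = 5.29;  (3·δw)² = 0.0713
δS = √(489) = 22.1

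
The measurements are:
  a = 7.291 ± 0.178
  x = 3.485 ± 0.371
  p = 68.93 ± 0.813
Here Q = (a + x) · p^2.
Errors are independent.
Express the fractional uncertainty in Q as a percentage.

4.49%

Let u = a + x = 10.78. δu = √(δa² + δx²) = √(0.0317 + 0.138) = 0.411, so δu/u = 0.0382.
Q is then a monomial in u, p:
δQ/Q = √((δu/u)² + (2·δp/p)²) = √(0.00146 + 0.000556) = 0.0449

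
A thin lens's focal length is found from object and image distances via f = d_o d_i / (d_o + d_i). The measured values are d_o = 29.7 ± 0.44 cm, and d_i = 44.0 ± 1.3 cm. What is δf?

∂f/∂d_o = (d_i/(d_o+d_i))² = 0.356;  ∂f/∂d_i = (d_o/(d_o+d_i))² = 0.162
δf = √((∂f/∂d_o · δd_o)² + (∂f/∂d_i · δd_i)²) = √(0.0246 + 0.0446) = 0.263 cm

0.263 cm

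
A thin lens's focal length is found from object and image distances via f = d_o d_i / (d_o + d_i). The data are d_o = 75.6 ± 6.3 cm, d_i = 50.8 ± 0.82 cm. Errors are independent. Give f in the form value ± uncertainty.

30.4 ± 1.06 cm

∂f/∂d_o = (d_i/(d_o+d_i))² = 0.162;  ∂f/∂d_i = (d_o/(d_o+d_i))² = 0.358
δf = √((∂f/∂d_o · δd_o)² + (∂f/∂d_i · δd_i)²) = √(1.04 + 0.0860) = 1.06 cm
f = 30.4 cm.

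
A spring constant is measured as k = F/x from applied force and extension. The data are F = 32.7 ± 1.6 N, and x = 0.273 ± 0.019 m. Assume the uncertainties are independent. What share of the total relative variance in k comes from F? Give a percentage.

(δk/k)² = (1·δF/F)² + (-1·δx/x)²
  F term: (1×0.0489)² = 0.00239
  x term: (-1×0.0696)² = 0.00484
Total = 0.00724. Share from F = 0.00239/0.00724 = 0.331.

33.1%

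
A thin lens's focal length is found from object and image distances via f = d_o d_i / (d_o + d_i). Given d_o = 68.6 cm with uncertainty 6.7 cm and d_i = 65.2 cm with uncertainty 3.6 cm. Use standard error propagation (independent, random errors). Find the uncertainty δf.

1.85 cm

∂f/∂d_o = (d_i/(d_o+d_i))² = 0.237;  ∂f/∂d_i = (d_o/(d_o+d_i))² = 0.263
δf = √((∂f/∂d_o · δd_o)² + (∂f/∂d_i · δd_i)²) = √(2.53 + 0.896) = 1.85 cm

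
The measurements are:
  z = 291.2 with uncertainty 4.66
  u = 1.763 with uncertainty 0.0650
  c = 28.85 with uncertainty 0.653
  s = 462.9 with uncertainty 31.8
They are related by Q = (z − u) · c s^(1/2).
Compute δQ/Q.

Let w = z − u = 289.4. δw = √(δz² + δu²) = √(21.7 + 0.00423) = 4.66, so δw/w = 0.0161.
Q is then a monomial in w, c, s:
δQ/Q = √((δw/w)² + (1·δc/c)² + (½·δs/s)²) = √(0.000259 + 0.000512 + 0.00118) = 0.0442

0.0442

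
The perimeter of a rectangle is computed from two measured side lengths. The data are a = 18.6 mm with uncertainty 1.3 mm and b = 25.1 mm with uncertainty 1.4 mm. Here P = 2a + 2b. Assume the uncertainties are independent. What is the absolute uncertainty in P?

Sums and differences: (δP)² = Σ (cᵢ δxᵢ)².
  (2·δa)² = 6.76;  (2·δb)² = 7.84
δP = √(14.6) = 3.82 mm

3.82 mm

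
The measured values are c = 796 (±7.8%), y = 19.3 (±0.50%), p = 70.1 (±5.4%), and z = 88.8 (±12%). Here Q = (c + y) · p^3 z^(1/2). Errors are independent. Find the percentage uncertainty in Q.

18.9%

Let u = c + y = 815. δu = √(δc² + δy²) = √(3850 + 0.00931) = 62.1, so δu/u = 0.0762.
Q is then a monomial in u, p, z:
δQ/Q = √((δu/u)² + (3·δp/p)² + (½·δz/z)²) = √(0.00580 + 0.0262 + 0.00360) = 0.189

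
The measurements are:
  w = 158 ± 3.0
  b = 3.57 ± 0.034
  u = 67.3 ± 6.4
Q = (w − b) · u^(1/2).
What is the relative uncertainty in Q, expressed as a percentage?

5.14%

Let h = w − b = 154. δh = √(δw² + δb²) = √(9.00 + 0.00116) = 3.00, so δh/h = 0.0194.
Q is then a monomial in h, u:
δQ/Q = √((δh/h)² + (½·δu/u)²) = √(0.000377 + 0.00226) = 0.0514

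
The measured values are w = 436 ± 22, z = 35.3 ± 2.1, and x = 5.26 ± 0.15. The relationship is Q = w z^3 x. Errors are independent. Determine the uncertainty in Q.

1.89e+07

For a monomial Q ∝ w, z^3, x, fractional errors add in quadrature:
  (1·δw/w)² = (1×0.0505)² = 0.00255;  (3·δz/z)² = (3×0.0595)² = 0.0319;  (1·δx/x)² = (1×0.0285)² = 0.000813
δQ/Q = √(0.0352) = 0.188
Q = 1.01e+08, so δQ = 0.188 × 1.01e+08 = 1.89e+07.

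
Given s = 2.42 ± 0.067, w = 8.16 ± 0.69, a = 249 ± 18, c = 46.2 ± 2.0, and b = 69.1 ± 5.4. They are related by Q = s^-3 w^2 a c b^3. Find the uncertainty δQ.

Products/powers → add relative errors in quadrature, weighted by exponent:
  (-3·δs/s)² = (-3×0.0277)² = 0.00690;  (2·δw/w)² = (2×0.0846)² = 0.0286;  (1·δa/a)² = (1×0.0723)² = 0.00523;  (1·δc/c)² = (1×0.0433)² = 0.00187;  (3·δb/b)² = (3×0.0781)² = 0.0550
δQ/Q = √(0.0976) = 0.312
Q = 1.78e+10, so δQ = 0.312 × 1.78e+10 = 5.57e+09.

5.57e+09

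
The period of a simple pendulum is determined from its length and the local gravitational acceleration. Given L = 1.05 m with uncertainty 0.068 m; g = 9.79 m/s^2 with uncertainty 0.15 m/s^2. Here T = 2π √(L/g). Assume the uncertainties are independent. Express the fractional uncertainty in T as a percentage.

Each factor contributes (exponent × relative error)² to (δT/T)²:
  (½·δL/L)² = (0.5×0.0648)² = 0.00105;  (−½·δg/g)² = (-0.5×0.0153)² = 5.87e-05
δT/T = √(0.00111) = 0.0333

3.33%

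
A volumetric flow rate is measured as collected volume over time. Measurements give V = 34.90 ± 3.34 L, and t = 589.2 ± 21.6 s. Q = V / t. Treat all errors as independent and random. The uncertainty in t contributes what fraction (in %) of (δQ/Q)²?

(δQ/Q)² = (1·δV/V)² + (-1·δt/t)²
  V term: (1×0.0957)² = 0.00916
  t term: (-1×0.0367)² = 0.00134
Total = 0.0105. Share from t = 0.00134/0.0105 = 0.128.

12.8%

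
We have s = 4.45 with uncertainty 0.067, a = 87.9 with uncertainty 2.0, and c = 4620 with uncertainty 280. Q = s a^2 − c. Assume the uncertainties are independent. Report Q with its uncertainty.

Let p = s·a^2 = 34400. δp/p = √((1·δs/s)² + (2·δa/a)²) = √(0.000227 + 0.00207) = 0.0479, so δp = 1650.
Q = p − c: δQ = √(δp² + δc²) = √(2.72e+06 + 78400) = 1670
Q = 29800.

29800 ± 1670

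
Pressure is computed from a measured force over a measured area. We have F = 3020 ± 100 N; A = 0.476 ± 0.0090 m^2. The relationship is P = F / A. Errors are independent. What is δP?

Each factor contributes (exponent × relative error)² to (δP/P)²:
  (1·δF/F)² = (1×0.0331)² = 0.00110;  (-1·δA/A)² = (-1×0.0189)² = 0.000357
δP/P = √(0.00145) = 0.0381
P = 6340 Pa, so δP = 0.0381 × 6340 = 242 Pa.

242 Pa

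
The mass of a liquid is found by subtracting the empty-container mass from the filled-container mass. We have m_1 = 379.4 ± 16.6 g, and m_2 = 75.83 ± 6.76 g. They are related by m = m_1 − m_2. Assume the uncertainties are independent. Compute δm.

17.9 g

Sums and differences: (δm)² = Σ (cᵢ δxᵢ)².
  (δm_1)² = 276;  (δm_2)² = 45.7
δm = √(321) = 17.9 g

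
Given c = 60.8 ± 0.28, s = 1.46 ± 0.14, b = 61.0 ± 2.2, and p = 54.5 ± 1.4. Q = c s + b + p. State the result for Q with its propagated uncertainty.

204 ± 8.91

Let w = c·s = 88.8. δw/w = √((1·δc/c)² + (1·δs/s)²) = √(2.12e-05 + 0.00919) = 0.0960, so δw = 8.52.
Q = w + b + p: δQ = √(δw² + δb² + δp²) = √(72.6 + 4.84 + 1.96) = 8.91
Q = 204.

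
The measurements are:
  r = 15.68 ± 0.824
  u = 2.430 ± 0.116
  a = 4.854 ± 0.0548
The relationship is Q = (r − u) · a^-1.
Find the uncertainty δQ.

Let w = r − u = 13.25. δw = √(δr² + δu²) = √(0.679 + 0.0135) = 0.832, so δw/w = 0.0628.
Q is then a monomial in w, a:
δQ/Q = √((δw/w)² + (-1·δa/a)²) = √(0.00394 + 0.000127) = 0.0638
Q = 2.730, so δQ = 0.0638 × 2.730 = 0.174.

0.174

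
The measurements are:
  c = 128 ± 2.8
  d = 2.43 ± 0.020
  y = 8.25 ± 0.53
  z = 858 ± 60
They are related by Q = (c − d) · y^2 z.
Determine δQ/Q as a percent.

Let u = c − d = 126. δu = √(δc² + δd²) = √(7.84 + 0.000400) = 2.80, so δu/u = 0.0223.
Q is then a monomial in u, y, z:
δQ/Q = √((δu/u)² + (2·δy/y)² + (1·δz/z)²) = √(0.000497 + 0.0165 + 0.00489) = 0.148

14.8%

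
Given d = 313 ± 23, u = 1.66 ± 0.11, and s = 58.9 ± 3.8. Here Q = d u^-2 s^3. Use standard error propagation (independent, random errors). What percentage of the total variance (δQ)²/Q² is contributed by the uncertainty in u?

(δQ/Q)² = (1·δd/d)² + (-2·δu/u)² + (3·δs/s)²
  d term: (1×0.0735)² = 0.00540
  u term: (-2×0.0663)² = 0.0176
  s term: (3×0.0645)² = 0.0375
Total = 0.0604. Share from u = 0.0176/0.0604 = 0.291.

29.1%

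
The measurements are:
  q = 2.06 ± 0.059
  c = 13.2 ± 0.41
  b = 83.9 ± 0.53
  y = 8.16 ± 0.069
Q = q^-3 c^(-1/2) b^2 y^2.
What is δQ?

1330

Relative error in a monomial: (δQ/Q)² = Σ (nᵢ · δxᵢ/xᵢ)².
  (-3·δq/q)² = (-3×0.0286)² = 0.00738;  (−½·δc/c)² = (-0.5×0.0311)² = 0.000241;  (2·δb/b)² = (2×0.00632)² = 0.000160;  (2·δy/y)² = (2×0.00846)² = 0.000286
δQ/Q = √(0.00807) = 0.0898
Q = 14800, so δQ = 0.0898 × 14800 = 1330.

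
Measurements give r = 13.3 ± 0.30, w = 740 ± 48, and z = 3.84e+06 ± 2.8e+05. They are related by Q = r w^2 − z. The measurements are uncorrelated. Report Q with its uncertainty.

Let p = r·w^2 = 7.28e+06. δp/p = √((1·δr/r)² + (2·δw/w)²) = √(0.000509 + 0.0168) = 0.132, so δp = 9.59e+05.
Q = p − z: δQ = √(δp² + δz²) = √(9.2e+11 + 7.84e+10) = 9.99e+05
Q = 3.44e+06.

(3.44 ± 0.999) × 10^6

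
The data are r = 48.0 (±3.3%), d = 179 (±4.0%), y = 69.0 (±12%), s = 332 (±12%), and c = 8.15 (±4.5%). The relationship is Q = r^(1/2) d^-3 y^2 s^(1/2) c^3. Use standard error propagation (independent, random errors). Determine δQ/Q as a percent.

For a monomial Q ∝ r^(1/2), d^-3, y^2, s^(1/2), c^3, fractional errors add in quadrature:
  (½·δr/r)² = (0.5×0.0330)² = 0.000272;  (-3·δd/d)² = (-3×0.0400)² = 0.0144;  (2·δy/y)² = (2×0.120)² = 0.0576;  (½·δs/s)² = (0.5×0.120)² = 0.00360;  (3·δc/c)² = (3×0.0450)² = 0.0182
δQ/Q = √(0.0941) = 0.307

30.7%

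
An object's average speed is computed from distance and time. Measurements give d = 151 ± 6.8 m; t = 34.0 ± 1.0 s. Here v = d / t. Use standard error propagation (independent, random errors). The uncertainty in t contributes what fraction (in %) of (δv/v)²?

(δv/v)² = (1·δd/d)² + (-1·δt/t)²
  d term: (1×0.0450)² = 0.00203
  t term: (-1×0.0294)² = 0.000865
Total = 0.00289. Share from t = 0.000865/0.00289 = 0.299.

29.9%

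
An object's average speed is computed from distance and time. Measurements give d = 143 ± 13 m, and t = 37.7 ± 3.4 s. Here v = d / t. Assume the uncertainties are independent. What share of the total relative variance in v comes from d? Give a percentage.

(δv/v)² = (1·δd/d)² + (-1·δt/t)²
  d term: (1×0.0909)² = 0.00826
  t term: (-1×0.0902)² = 0.00813
Total = 0.0164. Share from d = 0.00826/0.0164 = 0.504.

50.4%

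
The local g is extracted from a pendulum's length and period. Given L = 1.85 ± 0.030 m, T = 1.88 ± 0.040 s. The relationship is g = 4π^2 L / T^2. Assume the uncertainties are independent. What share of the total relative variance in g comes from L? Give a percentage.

12.7%

(δg/g)² = (1·δL/L)² + (-2·δT/T)²
  L term: (1×0.0162)² = 0.000263
  T term: (-2×0.0213)² = 0.00181
Total = 0.00207. Share from L = 0.000263/0.00207 = 0.127.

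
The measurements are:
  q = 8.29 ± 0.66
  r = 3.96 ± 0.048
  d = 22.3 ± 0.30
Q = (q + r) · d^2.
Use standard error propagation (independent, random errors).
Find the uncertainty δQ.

368

Let u = q + r = 12.2. δu = √(δq² + δr²) = √(0.436 + 0.00230) = 0.662, so δu/u = 0.0540.
Q is then a monomial in u, d:
δQ/Q = √((δu/u)² + (2·δd/d)²) = √(0.00292 + 0.000724) = 0.0603
Q = 6090, so δQ = 0.0603 × 6090 = 368.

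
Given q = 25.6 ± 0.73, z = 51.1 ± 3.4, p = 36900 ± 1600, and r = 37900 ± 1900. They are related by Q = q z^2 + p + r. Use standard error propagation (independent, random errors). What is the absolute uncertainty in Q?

9430

Let w = q·z^2 = 66800. δw/w = √((1·δq/q)² + (2·δz/z)²) = √(0.000813 + 0.0177) = 0.136, so δw = 9100.
Q = w + p + r: δQ = √(δw² + δp² + δr²) = √(8.28e+07 + 2.56e+06 + 3.61e+06) = 9430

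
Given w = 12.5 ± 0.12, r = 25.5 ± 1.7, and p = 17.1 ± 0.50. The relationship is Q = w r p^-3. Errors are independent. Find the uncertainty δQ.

0.00705

Q is a product of powers, so relative uncertainties combine in quadrature:
  (1·δw/w)² = (1×0.00960)² = 9.22e-05;  (1·δr/r)² = (1×0.0667)² = 0.00444;  (-3·δp/p)² = (-3×0.0292)² = 0.00769
δQ/Q = √(0.0122) = 0.111
Q = 0.0637, so δQ = 0.111 × 0.0637 = 0.00705.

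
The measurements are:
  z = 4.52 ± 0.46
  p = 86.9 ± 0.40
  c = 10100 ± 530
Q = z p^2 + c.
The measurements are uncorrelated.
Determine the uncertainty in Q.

3530

Let w = z·p^2 = 34100. δw/w = √((1·δz/z)² + (2·δp/p)²) = √(0.0104 + 8.48e-05) = 0.102, so δw = 3490.
Q = w + c: δQ = √(δw² + δc²) = √(1.22e+07 + 2.81e+05) = 3530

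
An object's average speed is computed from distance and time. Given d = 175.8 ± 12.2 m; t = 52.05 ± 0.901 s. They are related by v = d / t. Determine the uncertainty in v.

Products/powers → add relative errors in quadrature, weighted by exponent:
  (1·δd/d)² = (1×0.0694)² = 0.00482;  (-1·δt/t)² = (-1×0.0173)² = 0.000300
δv/v = √(0.00512) = 0.0715
v = 3.378 m/s, so δv = 0.0715 × 3.378 = 0.242 m/s.

0.242 m/s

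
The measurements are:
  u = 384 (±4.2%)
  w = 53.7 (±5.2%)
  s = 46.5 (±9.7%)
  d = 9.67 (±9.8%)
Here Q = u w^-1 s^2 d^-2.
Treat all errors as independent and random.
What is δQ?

46.9

Relative error in a monomial: (δQ/Q)² = Σ (nᵢ · δxᵢ/xᵢ)².
  (1·δu/u)² = (1×0.0420)² = 0.00176;  (-1·δw/w)² = (-1×0.0520)² = 0.00270;  (2·δs/s)² = (2×0.0970)² = 0.0376;  (-2·δd/d)² = (-2×0.0980)² = 0.0384
δQ/Q = √(0.0805) = 0.284
Q = 165, so δQ = 0.284 × 165 = 46.9.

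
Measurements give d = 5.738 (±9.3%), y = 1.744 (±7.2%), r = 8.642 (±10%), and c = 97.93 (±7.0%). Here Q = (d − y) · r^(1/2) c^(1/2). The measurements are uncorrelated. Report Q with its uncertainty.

116.2 ± 17.5

Let u = d − y = 3.994. δu = √(δd² + δy²) = √(0.285 + 0.0158) = 0.548, so δu/u = 0.137.
Q is then a monomial in u, r, c:
δQ/Q = √((δu/u)² + (½·δr/r)² + (½·δc/c)²) = √(0.0188 + 0.00250 + 0.00123) = 0.150
Q = 116.2, so δQ = 0.150 × 116.2 = 17.5.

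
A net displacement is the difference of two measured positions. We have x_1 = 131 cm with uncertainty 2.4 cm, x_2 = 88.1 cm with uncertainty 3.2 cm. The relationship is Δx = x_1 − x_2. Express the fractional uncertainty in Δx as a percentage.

Each term contributes (cᵢ δxᵢ)² to (δΔx)²:
  (δx_1)² = 5.76;  (δx_2)² = 10.2
δΔx = √(16.0) = 4.00 cm
Δx = 42.9 cm, so δΔx/Δx = 4.00/42.9 = 0.0932.

9.32%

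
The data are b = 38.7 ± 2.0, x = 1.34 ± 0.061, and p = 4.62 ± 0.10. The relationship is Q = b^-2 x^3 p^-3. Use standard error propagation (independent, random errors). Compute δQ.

Products/powers → add relative errors in quadrature, weighted by exponent:
  (-2·δb/b)² = (-2×0.0517)² = 0.0107;  (3·δx/x)² = (3×0.0455)² = 0.0187;  (-3·δp/p)² = (-3×0.0216)² = 0.00422
δQ/Q = √(0.0336) = 0.183
Q = 1.63e-05, so δQ = 0.183 × 1.63e-05 = 2.98e-06.

2.98e-06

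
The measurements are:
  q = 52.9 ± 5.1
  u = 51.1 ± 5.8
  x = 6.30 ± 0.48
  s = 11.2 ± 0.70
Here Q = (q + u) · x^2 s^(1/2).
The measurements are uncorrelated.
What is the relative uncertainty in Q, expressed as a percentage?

Let w = q + u = 104. δw = √(δq² + δu²) = √(26.0 + 33.6) = 7.72, so δw/w = 0.0743.
Q is then a monomial in w, x, s:
δQ/Q = √((δw/w)² + (2·δx/x)² + (½·δs/s)²) = √(0.00551 + 0.0232 + 0.000977) = 0.172

17.2%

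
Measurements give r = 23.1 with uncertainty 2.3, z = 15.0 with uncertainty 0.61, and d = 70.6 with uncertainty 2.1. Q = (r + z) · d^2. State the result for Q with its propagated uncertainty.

Let u = r + z = 38.1. δu = √(δr² + δz²) = √(5.29 + 0.372) = 2.38, so δu/u = 0.0625.
Q is then a monomial in u, d:
δQ/Q = √((δu/u)² + (2·δd/d)²) = √(0.00390 + 0.00354) = 0.0863
Q = 1.9e+05, so δQ = 0.0863 × 1.9e+05 = 16400.

(1.90 ± 0.164) × 10^5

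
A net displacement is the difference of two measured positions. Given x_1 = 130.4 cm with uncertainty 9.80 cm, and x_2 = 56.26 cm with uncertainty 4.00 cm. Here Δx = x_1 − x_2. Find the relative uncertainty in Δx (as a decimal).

0.143

Each term contributes (cᵢ δxᵢ)² to (δΔx)²:
  (δx_1)² = 96.0;  (δx_2)² = 16.0
δΔx = √(112) = 10.6 cm
Δx = 74.14 cm, so δΔx/Δx = 10.6/74.14 = 0.143.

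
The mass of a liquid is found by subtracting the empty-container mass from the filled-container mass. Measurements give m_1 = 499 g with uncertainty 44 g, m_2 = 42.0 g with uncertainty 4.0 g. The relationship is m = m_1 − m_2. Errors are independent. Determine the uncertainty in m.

For a sum/difference, combine absolute errors in quadrature:
  (δm_1)² = 1940;  (δm_2)² = 16.0
δm = √(1950) = 44.2 g

44.2 g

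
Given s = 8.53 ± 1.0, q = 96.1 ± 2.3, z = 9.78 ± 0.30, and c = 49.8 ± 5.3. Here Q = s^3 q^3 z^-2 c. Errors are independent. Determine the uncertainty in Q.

1.09e+08

Q is a product of powers, so relative uncertainties combine in quadrature:
  (3·δs/s)² = (3×0.117)² = 0.124;  (3·δq/q)² = (3×0.0239)² = 0.00516;  (-2·δz/z)² = (-2×0.0307)² = 0.00376;  (1·δc/c)² = (1×0.106)² = 0.0113
δQ/Q = √(0.144) = 0.379
Q = 2.87e+08, so δQ = 0.379 × 2.87e+08 = 1.09e+08.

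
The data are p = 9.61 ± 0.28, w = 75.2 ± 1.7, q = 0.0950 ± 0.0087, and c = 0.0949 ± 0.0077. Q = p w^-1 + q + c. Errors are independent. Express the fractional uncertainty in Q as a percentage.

3.95%

Let h = p·w^-1 = 0.128. δh/h = √((1·δp/p)² + (-1·δw/w)²) = √(0.000849 + 0.000511) = 0.0369, so δh = 0.00471.
Q = h + q + c: δQ = √(δh² + δq² + δc²) = √(2.22e-05 + 7.57e-05 + 5.93e-05) = 0.0125
Q = 0.318, so δQ/Q = 0.0125/0.318 = 0.0395.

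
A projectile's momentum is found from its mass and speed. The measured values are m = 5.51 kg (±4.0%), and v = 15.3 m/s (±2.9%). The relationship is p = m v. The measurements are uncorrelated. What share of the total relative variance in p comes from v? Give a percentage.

(δp/p)² = (1·δm/m)² + (1·δv/v)²
  m term: (1×0.0400)² = 0.00160
  v term: (1×0.0290)² = 0.000841
Total = 0.00244. Share from v = 0.000841/0.00244 = 0.345.

34.5%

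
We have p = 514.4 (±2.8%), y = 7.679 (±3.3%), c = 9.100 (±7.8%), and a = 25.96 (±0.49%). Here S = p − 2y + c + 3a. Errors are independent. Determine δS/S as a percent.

2.46%

Each term contributes (cᵢ δxᵢ)² to (δS)²:
  (δp)² = 207;  (2·δy)² = 0.257;  (δc)² = 0.504;  (3·δa)² = 0.146
δS = √(208) = 14.4
S = 586.0, so δS/S = 14.4/586.0 = 0.0246.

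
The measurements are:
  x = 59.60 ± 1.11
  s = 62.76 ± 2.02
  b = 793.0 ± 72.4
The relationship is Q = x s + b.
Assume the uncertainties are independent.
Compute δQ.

157

Let p = x·s = 3740. δp/p = √((1·δx/x)² + (1·δs/s)²) = √(0.000347 + 0.00104) = 0.0372, so δp = 139.
Q = p + b: δQ = √(δp² + δb²) = √(19300 + 5240) = 157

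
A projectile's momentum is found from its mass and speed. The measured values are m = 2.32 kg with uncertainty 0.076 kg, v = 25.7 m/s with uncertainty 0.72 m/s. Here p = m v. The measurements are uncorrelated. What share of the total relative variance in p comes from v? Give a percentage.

42.2%

(δp/p)² = (1·δm/m)² + (1·δv/v)²
  m term: (1×0.0328)² = 0.00107
  v term: (1×0.0280)² = 0.000785
Total = 0.00186. Share from v = 0.000785/0.00186 = 0.422.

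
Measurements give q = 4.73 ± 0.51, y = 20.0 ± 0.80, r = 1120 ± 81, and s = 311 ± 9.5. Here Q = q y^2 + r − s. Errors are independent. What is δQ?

267

Let p = q·y^2 = 1890. δp/p = √((1·δq/q)² + (2·δy/y)²) = √(0.0116 + 0.00640) = 0.134, so δp = 254.
Q = p + r − s: δQ = √(δp² + δr² + δs²) = √(64500 + 6560 + 90.2) = 267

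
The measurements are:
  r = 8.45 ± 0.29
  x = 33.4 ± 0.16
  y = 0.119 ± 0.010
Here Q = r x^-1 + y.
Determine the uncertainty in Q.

0.0133

Let p = r·x^-1 = 0.253. δp/p = √((1·δr/r)² + (-1·δx/x)²) = √(0.00118 + 2.29e-05) = 0.0347, so δp = 0.00877.
Q = p + y: δQ = √(δp² + δy²) = √(7.69e-05 + 0.000100) = 0.0133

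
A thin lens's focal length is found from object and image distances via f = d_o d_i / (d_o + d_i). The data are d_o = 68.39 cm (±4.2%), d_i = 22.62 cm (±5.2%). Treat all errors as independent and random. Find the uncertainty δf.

0.687 cm

∂f/∂d_o = (d_i/(d_o+d_i))² = 0.0618;  ∂f/∂d_i = (d_o/(d_o+d_i))² = 0.565
δf = √((∂f/∂d_o · δd_o)² + (∂f/∂d_i · δd_i)²) = √(0.0315 + 0.441) = 0.687 cm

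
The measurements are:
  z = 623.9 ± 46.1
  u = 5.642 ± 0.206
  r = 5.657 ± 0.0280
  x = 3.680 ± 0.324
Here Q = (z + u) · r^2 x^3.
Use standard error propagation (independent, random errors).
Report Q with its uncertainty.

Let w = z + u = 629.5. δw = √(δz² + δu²) = √(2130 + 0.0424) = 46.1, so δw/w = 0.0732.
Q is then a monomial in w, r, x:
δQ/Q = √((δw/w)² + (2·δr/r)² + (3·δx/x)²) = √(0.00536 + 9.8e-05 + 0.0698) = 0.274
Q = 1.004e+06, so δQ = 0.274 × 1.004e+06 = 2.75e+05.

(1.004 ± 0.275) × 10^6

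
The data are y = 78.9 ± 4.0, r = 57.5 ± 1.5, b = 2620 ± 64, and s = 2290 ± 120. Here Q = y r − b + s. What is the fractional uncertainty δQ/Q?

Let p = y·r = 4540. δp/p = √((1·δy/y)² + (1·δr/r)²) = √(0.00257 + 0.000681) = 0.0570, so δp = 259.
Q = p − b + s: δQ = √(δp² + δb² + δs²) = √(66900 + 4100 + 14400) = 292
Q = 4210, so δQ/Q = 292/4210 = 0.0695.

0.0695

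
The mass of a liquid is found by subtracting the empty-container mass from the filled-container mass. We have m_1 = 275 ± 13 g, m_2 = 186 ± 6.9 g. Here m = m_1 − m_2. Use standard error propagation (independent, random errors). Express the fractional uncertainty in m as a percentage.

16.5%

Each term contributes (cᵢ δxᵢ)² to (δm)²:
  (δm_1)² = 169;  (δm_2)² = 47.6
δm = √(217) = 14.7 g
m = 89.0 g, so δm/m = 14.7/89.0 = 0.165.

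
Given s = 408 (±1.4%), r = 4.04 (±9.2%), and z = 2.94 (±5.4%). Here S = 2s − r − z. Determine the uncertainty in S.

11.4

Absolute uncertainties add in quadrature for a linear combination:
  (2·δs)² = 131;  (δr)² = 0.138;  (δz)² = 0.0252
δS = √(131) = 11.4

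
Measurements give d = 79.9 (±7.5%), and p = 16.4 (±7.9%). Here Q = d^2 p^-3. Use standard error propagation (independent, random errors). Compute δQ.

Products/powers → add relative errors in quadrature, weighted by exponent:
  (2·δd/d)² = (2×0.0750)² = 0.0225;  (-3·δp/p)² = (-3×0.0790)² = 0.0562
δQ/Q = √(0.0787) = 0.280
Q = 1.45, so δQ = 0.280 × 1.45 = 0.406.

0.406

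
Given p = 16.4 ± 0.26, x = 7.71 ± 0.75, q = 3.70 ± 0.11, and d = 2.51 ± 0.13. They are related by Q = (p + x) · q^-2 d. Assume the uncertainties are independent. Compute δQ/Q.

Let u = p + x = 24.1. δu = √(δp² + δx²) = √(0.0676 + 0.562) = 0.794, so δu/u = 0.0329.
Q is then a monomial in u, q, d:
δQ/Q = √((δu/u)² + (-2·δq/q)² + (1·δd/d)²) = √(0.00108 + 0.00354 + 0.00268) = 0.0855

0.0855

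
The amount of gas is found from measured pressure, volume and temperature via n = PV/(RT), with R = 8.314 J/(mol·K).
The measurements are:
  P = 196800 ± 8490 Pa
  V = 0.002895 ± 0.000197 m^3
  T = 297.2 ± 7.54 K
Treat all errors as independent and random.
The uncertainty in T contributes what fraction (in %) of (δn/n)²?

9.02%

(δn/n)² = (1·δP/P)² + (1·δV/V)² + (-1·δT/T)²
  P term: (1×0.0431)² = 0.00186
  V term: (1×0.0680)² = 0.00463
  T term: (-1×0.0254)² = 0.000644
Total = 0.00714. Share from T = 0.000644/0.00714 = 0.0902.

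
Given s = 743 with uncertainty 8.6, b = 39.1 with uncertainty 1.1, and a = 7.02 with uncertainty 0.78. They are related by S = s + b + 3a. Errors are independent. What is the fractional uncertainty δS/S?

For a sum/difference, combine absolute errors in quadrature:
  (δs)² = 74.0;  (δb)² = 1.21;  (3·δa)² = 5.48
δS = √(80.6) = 8.98
S = 803, so δS/S = 8.98/803 = 0.0112.

0.0112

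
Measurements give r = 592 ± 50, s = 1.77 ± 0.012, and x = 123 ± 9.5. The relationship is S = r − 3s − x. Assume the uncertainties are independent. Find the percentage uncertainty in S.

For a sum/difference, combine absolute errors in quadrature:
  (δr)² = 2500;  (3·δs)² = 0.00130;  (δx)² = 90.2
δS = √(2590) = 50.9
S = 464, so δS/S = 50.9/464 = 0.110.

11.0%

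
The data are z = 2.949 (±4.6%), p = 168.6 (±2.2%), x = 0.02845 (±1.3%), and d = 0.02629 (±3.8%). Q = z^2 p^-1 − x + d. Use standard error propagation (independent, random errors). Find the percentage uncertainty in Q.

10.1%

Let w = z^2·p^-1 = 0.05158. δw/w = √((2·δz/z)² + (-1·δp/p)²) = √(0.00846 + 0.000484) = 0.0946, so δw = 0.00488.
Q = w − x + d: δQ = √(δw² + δx² + δd²) = √(2.38e-05 + 1.37e-07 + 9.98e-07) = 0.00499
Q = 0.04942, so δQ/Q = 0.00499/0.04942 = 0.101.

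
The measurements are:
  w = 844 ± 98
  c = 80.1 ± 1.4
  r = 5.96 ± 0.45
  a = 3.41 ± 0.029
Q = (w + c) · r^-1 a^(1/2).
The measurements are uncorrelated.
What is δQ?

37.3

Let u = w + c = 924. δu = √(δw² + δc²) = √(9600 + 1.96) = 98.0, so δu/u = 0.106.
Q is then a monomial in u, r, a:
δQ/Q = √((δu/u)² + (-1·δr/r)² + (½·δa/a)²) = √(0.0112 + 0.00570 + 1.81e-05) = 0.130
Q = 286, so δQ = 0.130 × 286 = 37.3.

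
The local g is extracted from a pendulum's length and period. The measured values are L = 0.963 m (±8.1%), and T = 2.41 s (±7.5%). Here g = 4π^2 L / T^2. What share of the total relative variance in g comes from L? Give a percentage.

(δg/g)² = (1·δL/L)² + (-2·δT/T)²
  L term: (1×0.0810)² = 0.00656
  T term: (-2×0.0750)² = 0.0225
Total = 0.0291. Share from L = 0.00656/0.0291 = 0.226.

22.6%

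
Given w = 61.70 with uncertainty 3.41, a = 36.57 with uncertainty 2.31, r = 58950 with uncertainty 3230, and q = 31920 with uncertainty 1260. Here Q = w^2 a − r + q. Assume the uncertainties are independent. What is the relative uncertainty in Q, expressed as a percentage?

16.1%

Let p = w^2·a = 139200. δp/p = √((2·δw/w)² + (1·δa/a)²) = √(0.0122 + 0.00399) = 0.127, so δp = 17700.
Q = p − r + q: δQ = √(δp² + δr² + δq²) = √(3.14e+08 + 1.04e+07 + 1.59e+06) = 18100
Q = 112200, so δQ/Q = 18100/112200 = 0.161.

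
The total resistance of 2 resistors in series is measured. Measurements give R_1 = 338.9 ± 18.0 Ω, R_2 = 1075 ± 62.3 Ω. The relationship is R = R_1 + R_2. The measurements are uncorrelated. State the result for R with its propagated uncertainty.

1414 ± 64.8 Ω

For a sum/difference, combine absolute errors in quadrature:
  (δR_1)² = 324;  (δR_2)² = 3880
δR = √(4210) = 64.8 Ω
R = 1414 Ω.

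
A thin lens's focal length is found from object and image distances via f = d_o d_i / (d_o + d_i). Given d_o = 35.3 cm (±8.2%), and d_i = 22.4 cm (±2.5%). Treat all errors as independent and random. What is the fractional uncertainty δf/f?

0.0353

∂f/∂d_o = (d_i/(d_o+d_i))² = 0.151;  ∂f/∂d_i = (d_o/(d_o+d_i))² = 0.374
δf = √((∂f/∂d_o · δd_o)² + (∂f/∂d_i · δd_i)²) = √(0.190 + 0.0439) = 0.484 cm
f = 13.7 cm, so δf/f = 0.484/13.7 = 0.0353.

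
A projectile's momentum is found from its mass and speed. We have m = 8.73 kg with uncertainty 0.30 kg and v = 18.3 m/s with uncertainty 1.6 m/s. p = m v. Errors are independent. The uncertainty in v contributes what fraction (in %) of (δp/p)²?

(δp/p)² = (1·δm/m)² + (1·δv/v)²
  m term: (1×0.0344)² = 0.00118
  v term: (1×0.0874)² = 0.00764
Total = 0.00883. Share from v = 0.00764/0.00883 = 0.866.

86.6%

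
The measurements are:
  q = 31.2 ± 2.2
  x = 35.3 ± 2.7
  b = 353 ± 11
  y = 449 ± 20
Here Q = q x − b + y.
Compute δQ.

117

Let p = q·x = 1100. δp/p = √((1·δq/q)² + (1·δx/x)²) = √(0.00497 + 0.00585) = 0.104, so δp = 115.
Q = p − b + y: δQ = √(δp² + δb² + δy²) = √(13100 + 121 + 400) = 117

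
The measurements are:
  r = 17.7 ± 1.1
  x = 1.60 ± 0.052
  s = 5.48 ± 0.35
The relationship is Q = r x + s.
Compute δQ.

2.02

Let p = r·x = 28.3. δp/p = √((1·δr/r)² + (1·δx/x)²) = √(0.00386 + 0.00106) = 0.0701, so δp = 1.99.
Q = p + s: δQ = √(δp² + δs²) = √(3.94 + 0.122) = 2.02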